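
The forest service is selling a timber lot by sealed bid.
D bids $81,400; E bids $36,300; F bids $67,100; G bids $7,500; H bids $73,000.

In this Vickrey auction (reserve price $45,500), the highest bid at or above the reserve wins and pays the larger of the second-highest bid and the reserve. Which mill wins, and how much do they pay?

D pays $73,000

Vickrey auction (reserve price $45,500): the highest bid at or above the reserve wins and pays the larger of the second-highest bid and the reserve.
Sorting bids: 81,400 (D) > 73,000 (H) > 67,100 (F) > 36,300 (E) > 7,500 (G)
D has the top bid at or above the reserve ($81,400).
Second-highest bid $73,000 exceeds the reserve $45,500 → payment $73,000.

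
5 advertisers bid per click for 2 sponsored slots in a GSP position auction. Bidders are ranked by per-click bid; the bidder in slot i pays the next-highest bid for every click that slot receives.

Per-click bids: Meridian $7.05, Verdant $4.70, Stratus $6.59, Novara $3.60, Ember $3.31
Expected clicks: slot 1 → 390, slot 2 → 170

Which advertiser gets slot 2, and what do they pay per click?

Stratus; $4.70 per click

Ranked by bid: $7.05 (Meridian) > $6.59 (Stratus) > $4.70 (Verdant) > …
Slot 2 goes to the second-ranked bidder, Stratus, who pays the next bid down: $4.70/click.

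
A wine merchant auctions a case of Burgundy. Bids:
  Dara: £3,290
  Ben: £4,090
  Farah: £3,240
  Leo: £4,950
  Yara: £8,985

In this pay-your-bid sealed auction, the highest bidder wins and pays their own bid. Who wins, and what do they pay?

Pay-your-bid sealed auction: the highest bidder wins and pays their own bid.
Bids in order: 8,985 (Yara) > 4,950 (Leo) > 4,090 (Ben) > 3,290 (Dara) > 3,240 (Farah)
Yara is highest → pays own bid, £8,985.

Yara pays £8,985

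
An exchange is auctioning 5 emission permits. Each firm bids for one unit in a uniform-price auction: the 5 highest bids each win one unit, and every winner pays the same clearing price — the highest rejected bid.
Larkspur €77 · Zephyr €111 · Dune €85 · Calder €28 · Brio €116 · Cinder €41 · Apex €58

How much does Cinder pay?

Cinder pays €0

Sorting: 116 (Brio), 111 (Zephyr), 85 (Dune), 77 (Larkspur), 58 (Apex), 41 (Cinder), 28 (Calder)
Top 5: Brio, Zephyr, Dune, Larkspur, Apex.
First losing bid is Cinder's €41, which sets the uniform price.
Cinder does not win → pays €0.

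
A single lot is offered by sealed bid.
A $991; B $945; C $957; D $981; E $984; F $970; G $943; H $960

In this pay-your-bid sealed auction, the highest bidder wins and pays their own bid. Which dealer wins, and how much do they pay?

Bids in order: 991 (A) > 984 (E) > 981 (D) > 970 (F) > 960 (H) > 957 (C) > …
A is highest → pays own bid, $991.

A pays $991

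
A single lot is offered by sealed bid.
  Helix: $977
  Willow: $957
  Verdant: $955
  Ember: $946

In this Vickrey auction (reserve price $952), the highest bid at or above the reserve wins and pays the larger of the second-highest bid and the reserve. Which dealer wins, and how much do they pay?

Helix pays $957

Sorting bids: 977 (Helix) > 957 (Willow) > 955 (Verdant) > 946 (Ember)
Helix has the top bid at or above the reserve ($977).
max(second-highest $957, reserve $952) = $957; the reserve does not bind.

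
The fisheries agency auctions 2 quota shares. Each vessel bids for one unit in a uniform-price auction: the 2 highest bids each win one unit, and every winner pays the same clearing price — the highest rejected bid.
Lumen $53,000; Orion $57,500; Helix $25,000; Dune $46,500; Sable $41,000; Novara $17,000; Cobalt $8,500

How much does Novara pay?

Ordering the bids: 57,500 (Orion), 53,000 (Lumen), 46,500 (Dune), 41,000 (Sable), …
Winners (2 units): Orion, Lumen.
First losing bid is Dune's $46,500, which sets the uniform price.
Novara does not win → pays $0.

Novara pays $0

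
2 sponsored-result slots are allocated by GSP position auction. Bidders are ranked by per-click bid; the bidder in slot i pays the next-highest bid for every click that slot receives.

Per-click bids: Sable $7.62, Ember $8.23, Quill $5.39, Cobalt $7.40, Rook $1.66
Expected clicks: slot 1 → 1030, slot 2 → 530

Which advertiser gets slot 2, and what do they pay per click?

Ranked by bid: $8.23 (Ember) > $7.62 (Sable) > $7.40 (Cobalt) > …
Slot 2 goes to the second-ranked bidder, Sable, who pays the next bid down: $7.40/click.

Sable; $7.40 per click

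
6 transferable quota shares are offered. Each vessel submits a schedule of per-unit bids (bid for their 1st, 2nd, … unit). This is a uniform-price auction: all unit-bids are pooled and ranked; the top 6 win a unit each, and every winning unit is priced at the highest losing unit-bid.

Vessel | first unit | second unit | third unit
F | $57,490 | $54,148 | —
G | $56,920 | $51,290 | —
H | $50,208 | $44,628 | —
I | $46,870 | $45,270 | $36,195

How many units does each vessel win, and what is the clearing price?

All unit-bids, highest first — top 6: 57,490 (F-1), 56,920 (G-1), 54,148 (F-2), 51,290 (G-2), 50,208 (H-1), 46,870 (I-1)
Highest rejected unit-bid = $45,270.
Allocation: F 2, G 2, H 1, I 1.

F 2, G 2, H 1, I 1; clearing price $45,270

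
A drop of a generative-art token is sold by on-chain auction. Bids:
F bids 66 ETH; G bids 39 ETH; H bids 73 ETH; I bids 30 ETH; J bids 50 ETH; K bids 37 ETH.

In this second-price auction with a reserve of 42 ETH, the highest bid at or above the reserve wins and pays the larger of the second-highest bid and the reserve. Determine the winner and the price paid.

Bids ranked: 73 (H) > 66 (F) > 50 (J) > 39 (G) > 37 (K) > 30 (I)
Highest eligible bid: H at 73 ETH.
Second-highest bid 66 ETH exceeds the reserve 42 ETH → payment 66 ETH.

H pays 66 ETH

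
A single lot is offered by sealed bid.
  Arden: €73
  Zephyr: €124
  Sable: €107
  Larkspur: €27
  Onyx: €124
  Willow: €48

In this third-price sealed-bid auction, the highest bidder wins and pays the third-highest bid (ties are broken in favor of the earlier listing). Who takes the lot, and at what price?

Zephyr pays €107

Sorting bids: 124 (Zephyr) > 124 (Onyx) > 107 (Sable) > 73 (Arden) > 48 (Willow) > 27 (Larkspur)
Zephyr and Onyx tie at €124; tie-break gives it to Zephyr.
Zephyr wins; payment is bid #3 in the ranking = €107.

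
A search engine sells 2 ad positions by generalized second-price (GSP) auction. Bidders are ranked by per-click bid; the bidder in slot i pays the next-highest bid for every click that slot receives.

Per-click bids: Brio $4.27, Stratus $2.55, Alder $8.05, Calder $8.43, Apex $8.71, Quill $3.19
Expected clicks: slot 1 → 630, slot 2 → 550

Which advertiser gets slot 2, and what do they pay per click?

Calder; $8.05 per click

Sorting advertisers: $8.71 (Apex) > $8.43 (Calder) > $8.05 (Alder) > …
Slot 2 goes to the second-ranked bidder, Calder, who pays the next bid down: $8.05/click.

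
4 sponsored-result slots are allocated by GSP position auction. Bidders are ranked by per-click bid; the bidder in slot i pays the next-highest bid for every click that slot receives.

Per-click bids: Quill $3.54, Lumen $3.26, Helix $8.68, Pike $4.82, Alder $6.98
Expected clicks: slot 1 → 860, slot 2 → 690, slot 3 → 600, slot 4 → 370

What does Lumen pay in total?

Lumen pays $0.00

Per-click bids in order: $8.68 (Helix) > $6.98 (Alder) > $4.82 (Pike) > $3.54 (Quill) > $3.26 (Lumen)
Lumen ranks below slot 4 → no slot, pays nothing.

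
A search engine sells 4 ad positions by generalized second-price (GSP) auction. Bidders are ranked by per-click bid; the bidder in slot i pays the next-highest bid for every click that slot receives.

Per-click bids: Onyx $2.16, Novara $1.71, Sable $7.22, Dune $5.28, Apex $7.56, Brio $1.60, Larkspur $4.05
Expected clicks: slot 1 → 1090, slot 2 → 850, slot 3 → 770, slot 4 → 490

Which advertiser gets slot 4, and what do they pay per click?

Ranked by bid: $7.56 (Apex) > $7.22 (Sable) > $5.28 (Dune) > $4.05 (Larkspur) > $2.16 (Onyx) > …
Slot 4 goes to the fourth-ranked bidder, Larkspur, who pays the next bid down: $2.16/click.

Larkspur; $2.16 per click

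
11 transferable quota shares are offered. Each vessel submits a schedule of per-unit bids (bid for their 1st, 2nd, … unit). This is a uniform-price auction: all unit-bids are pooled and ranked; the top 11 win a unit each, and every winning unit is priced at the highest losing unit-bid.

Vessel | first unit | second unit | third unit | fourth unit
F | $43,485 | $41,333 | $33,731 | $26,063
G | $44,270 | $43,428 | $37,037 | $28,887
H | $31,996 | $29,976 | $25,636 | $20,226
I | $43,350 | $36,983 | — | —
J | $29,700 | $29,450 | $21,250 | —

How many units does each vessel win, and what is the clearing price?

All unit-bids, highest first — top 11: 44,270 (G-1), 43,485 (F-1), 43,428 (G-2), 43,350 (I-1), 41,333 (F-2), 37,037 (G-3), 36,983 (I-2), 33,731 (F-3), 31,996 (H-1), 29,976 (H-2), 29,700 (J-1)
The (k+1)-th unit-bid is $29,450.
Allocation: F 3, G 3, H 2, I 2, J 1.

F 3, G 3, H 2, I 2, J 1; clearing price $29,450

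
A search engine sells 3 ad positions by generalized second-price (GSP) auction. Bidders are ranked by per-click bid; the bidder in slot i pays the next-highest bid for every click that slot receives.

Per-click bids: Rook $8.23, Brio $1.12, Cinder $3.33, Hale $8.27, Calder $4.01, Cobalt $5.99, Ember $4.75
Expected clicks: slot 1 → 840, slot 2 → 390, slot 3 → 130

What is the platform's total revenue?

Ranked by bid: $8.27 (Hale) > $8.23 (Rook) > $5.99 (Cobalt) > $4.75 (Ember) > …
Slot 1: Hale pays $8.23 × 840 = $6913.20
Slot 2: Rook pays $5.99 × 390 = $2336.10
Slot 3: Cobalt pays $4.75 × 130 = $617.50
Total = $9866.80

Total revenue: $9866.80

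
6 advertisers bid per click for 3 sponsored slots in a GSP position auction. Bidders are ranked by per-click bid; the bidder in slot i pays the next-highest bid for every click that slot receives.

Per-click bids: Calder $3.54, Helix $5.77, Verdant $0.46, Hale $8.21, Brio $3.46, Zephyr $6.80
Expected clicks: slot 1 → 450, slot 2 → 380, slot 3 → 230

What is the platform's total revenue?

Total revenue: $6066.80

Per-click bids in order: $8.21 (Hale) > $6.80 (Zephyr) > $5.77 (Helix) > $3.54 (Calder) > …
Slot 1: Hale pays $6.80 × 450 = $3060.00
Slot 2: Zephyr pays $5.77 × 380 = $2192.60
Slot 3: Helix pays $3.54 × 230 = $814.20
Total = $6066.80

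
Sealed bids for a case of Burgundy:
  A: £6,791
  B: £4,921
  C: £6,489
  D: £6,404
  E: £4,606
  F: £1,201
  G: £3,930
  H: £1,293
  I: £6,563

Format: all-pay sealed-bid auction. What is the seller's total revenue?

Total revenue: £42,198

Bids ranked: 6,791 (A) > 6,563 (I) > 6,489 (C) > 6,404 (D) > 4,921 (B) > 4,606 (E) > …
Every bidder forfeits their bid regardless of winning.
Revenue = 6,791 + 4,921 + 6,489 + 6,404 + 4,606 + 1,201 + 3,930 + 1,293 + 6,563 = £42,198.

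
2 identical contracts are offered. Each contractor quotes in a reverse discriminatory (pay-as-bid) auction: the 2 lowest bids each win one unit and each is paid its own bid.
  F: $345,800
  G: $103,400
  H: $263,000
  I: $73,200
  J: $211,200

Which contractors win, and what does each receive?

I $73,200, G $103,400

Ordering the bids: 73,200 (I), 103,400 (G), 211,200 (J), 263,000 (H), …
The 2 lowest are I, G.
Each winner is paid its own bid: I $73,200, G $103,400.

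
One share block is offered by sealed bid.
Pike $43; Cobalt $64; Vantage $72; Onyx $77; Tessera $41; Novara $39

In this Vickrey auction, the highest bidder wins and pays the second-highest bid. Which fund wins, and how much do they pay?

Onyx pays $72

Rule: the highest bidder wins and pays the second-highest bid.
Sorting bids: 77 (Onyx) > 72 (Vantage) > 64 (Cobalt) > 43 (Pike) > 41 (Tessera) > 39 (Novara)
Onyx is highest; pays the second-highest bid, $72.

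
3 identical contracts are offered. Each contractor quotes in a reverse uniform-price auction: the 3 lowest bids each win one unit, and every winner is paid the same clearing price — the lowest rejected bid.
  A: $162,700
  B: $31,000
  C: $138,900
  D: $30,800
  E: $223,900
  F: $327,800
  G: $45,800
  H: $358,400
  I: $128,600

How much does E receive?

E is paid $0

Bids ranked low→high: 30,800 (D), 31,000 (B), 45,800 (G), 128,600 (I), 138,900 (C), …
Lowest 3: D, B, G.
Lowest unsuccessful bid: $128,600 → clearing price.
E does not win → is paid $0.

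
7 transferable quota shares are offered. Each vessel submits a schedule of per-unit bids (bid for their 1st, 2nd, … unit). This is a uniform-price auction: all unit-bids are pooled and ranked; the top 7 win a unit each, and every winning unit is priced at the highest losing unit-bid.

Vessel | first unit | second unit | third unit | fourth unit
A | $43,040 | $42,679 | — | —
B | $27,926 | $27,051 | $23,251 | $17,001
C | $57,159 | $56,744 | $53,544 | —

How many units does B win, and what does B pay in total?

Pooled unit-bids ranked (top 7): 57,159 (C-1), 56,744 (C-2), 53,544 (C-3), 43,040 (A-1), 42,679 (A-2), 27,926 (B-1), 27,051 (B-2)
The (k+1)-th unit-bid is $23,251.
B wins 2 unit(s) at $23,251 each.

B: 2 units, pays $46,502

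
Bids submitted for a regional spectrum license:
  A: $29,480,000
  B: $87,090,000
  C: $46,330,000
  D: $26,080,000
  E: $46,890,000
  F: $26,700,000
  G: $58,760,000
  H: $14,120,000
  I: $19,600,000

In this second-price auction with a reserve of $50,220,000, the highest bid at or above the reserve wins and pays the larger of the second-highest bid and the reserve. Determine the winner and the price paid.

Sorting bids: 87,090,000 (B) > 58,760,000 (G) > 46,890,000 (E) > 46,330,000 (C) > 29,480,000 (A) > 26,700,000 (F) > …
B has the top bid at or above the reserve ($87,090,000).
max(second-highest $58,760,000, reserve $50,220,000) = $58,760,000; the reserve does not bind.

B pays $58,760,000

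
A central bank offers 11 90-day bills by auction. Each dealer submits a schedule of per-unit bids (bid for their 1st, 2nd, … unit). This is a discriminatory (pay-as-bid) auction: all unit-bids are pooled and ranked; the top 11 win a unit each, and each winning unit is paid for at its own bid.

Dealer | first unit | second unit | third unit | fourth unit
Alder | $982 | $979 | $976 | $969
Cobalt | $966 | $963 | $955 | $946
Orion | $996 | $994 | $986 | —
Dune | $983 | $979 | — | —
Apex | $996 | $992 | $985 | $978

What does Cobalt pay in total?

Merging the schedules and taking the best 11: 996 (Orion-1), 996 (Apex-1), 994 (Orion-2), 992 (Apex-2), 986 (Orion-3), 985 (Apex-3), 983 (Dune-1), 982 (Alder-1), 979 (Alder-2), 979 (Dune-2), 978 (Apex-4)
Next rejected bid: $976 (not a price — pay-as-bid).
Cobalt wins no units.

Cobalt pays $0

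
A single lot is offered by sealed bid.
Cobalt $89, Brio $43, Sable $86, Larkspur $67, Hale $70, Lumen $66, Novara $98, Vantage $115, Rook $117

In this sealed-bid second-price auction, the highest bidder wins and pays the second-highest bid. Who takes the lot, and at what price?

Rook pays $115

Sealed-bid second-price auction: the highest bidder wins and pays the second-highest bid.
Bids in order: 117 (Rook) > 115 (Vantage) > 98 (Novara) > 89 (Cobalt) > 86 (Sable) > 70 (Hale) > …
Second-price: Rook pays Vantage's bid of $115.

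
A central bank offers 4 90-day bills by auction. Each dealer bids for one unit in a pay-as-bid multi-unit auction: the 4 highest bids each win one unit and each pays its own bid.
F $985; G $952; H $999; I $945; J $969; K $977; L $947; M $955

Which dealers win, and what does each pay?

H $999, F $985, K $977, J $969

Ordering the bids: 999 (H), 985 (F), 977 (K), 969 (J), 955 (M), 952 (G), …
Winners (4 units): H, F, K, J.
Each winner pays its own bid: H $999, F $985, K $977, J $969.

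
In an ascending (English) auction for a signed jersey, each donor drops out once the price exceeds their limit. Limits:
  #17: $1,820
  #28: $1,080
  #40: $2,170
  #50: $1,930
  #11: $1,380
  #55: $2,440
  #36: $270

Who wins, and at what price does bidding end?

Sorting limits: 2,440 (#55) > 2,170 (#40) > 1,930 (#50) > 1,820 (#17) > 1,380 (#11) > 1,080 (#28) > …
Once the price passes $2,170, only #55 is left; the hammer falls at #40's limit of $2,170.

#55 wins at $2,170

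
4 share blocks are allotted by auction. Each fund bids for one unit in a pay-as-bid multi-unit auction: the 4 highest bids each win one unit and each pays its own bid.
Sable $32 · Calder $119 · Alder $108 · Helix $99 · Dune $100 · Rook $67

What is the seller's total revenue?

Total revenue: $426

Bids ranked high→low: 119 (Calder), 108 (Alder), 100 (Dune), 99 (Helix), 67 (Rook), 32 (Sable)
Winners (4 units): Calder, Alder, Dune, Helix.
Total revenue = 119 + 108 + 100 + 99 = $426.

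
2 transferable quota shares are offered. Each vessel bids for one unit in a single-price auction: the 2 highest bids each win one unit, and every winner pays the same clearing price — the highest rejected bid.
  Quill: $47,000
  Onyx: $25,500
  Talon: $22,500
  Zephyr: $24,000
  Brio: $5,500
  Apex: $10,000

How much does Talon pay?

Sorting: 47,000 (Quill), 25,500 (Onyx), 24,000 (Zephyr), 22,500 (Talon), …
Winners (2 units): Quill, Onyx.
Highest unsuccessful bid: $24,000 → clearing price.
Talon does not win → pays $0.

Talon pays $0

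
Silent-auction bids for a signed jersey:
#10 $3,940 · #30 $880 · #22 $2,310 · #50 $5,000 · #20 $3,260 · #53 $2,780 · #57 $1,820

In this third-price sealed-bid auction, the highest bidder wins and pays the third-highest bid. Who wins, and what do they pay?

Sorting bids: 5,000 (#50) > 3,940 (#10) > 3,260 (#20) > 2,780 (#53) > 2,310 (#22) > 1,820 (#57) > …
#50 wins; payment is bid #3 in the ranking = $3,260.

#50 pays $3,260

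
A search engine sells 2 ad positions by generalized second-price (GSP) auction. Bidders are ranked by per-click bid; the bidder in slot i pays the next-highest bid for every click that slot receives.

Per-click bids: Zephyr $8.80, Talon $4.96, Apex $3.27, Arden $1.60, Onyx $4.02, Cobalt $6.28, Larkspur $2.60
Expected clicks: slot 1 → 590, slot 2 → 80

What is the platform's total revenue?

Total revenue: $4102.00

Per-click bids in order: $8.80 (Zephyr) > $6.28 (Cobalt) > $4.96 (Talon) > …
Slot 1: Zephyr pays $6.28 × 590 = $3705.20
Slot 2: Cobalt pays $4.96 × 80 = $396.80
Total = $4102.00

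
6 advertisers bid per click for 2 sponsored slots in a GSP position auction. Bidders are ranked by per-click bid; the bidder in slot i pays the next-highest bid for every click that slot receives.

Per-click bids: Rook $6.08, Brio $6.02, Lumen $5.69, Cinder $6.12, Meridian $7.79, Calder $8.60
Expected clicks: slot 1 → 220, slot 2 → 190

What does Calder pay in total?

Calder pays $1713.80

Sorting advertisers: $8.60 (Calder) > $7.79 (Meridian) > $6.12 (Cinder) > …
Calder holds slot 1 → pays next bid $7.79 × 220 clicks = $1713.80.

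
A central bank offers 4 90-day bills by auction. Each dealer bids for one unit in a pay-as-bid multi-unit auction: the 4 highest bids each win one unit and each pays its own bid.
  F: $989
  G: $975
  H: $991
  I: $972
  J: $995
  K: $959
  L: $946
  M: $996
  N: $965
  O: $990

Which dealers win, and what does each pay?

Bids ranked high→low: 996 (M), 995 (J), 991 (H), 990 (O), 989 (F), 975 (G), …
Top 4: M, J, H, O.
Each winner pays its own bid: M $996, J $995, H $991, O $990.

M $996, J $995, H $991, O $990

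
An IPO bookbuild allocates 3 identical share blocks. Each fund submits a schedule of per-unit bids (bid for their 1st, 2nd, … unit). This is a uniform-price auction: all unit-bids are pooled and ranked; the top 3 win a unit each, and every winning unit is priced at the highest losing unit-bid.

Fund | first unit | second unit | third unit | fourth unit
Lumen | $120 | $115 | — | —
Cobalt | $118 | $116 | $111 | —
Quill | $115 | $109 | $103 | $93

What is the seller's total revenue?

Total revenue: $345

Merging the schedules and taking the best 3: 120 (Lumen-1), 118 (Cobalt-1), 116 (Cobalt-2)
First bid not allocated: $115.
Allocation: Cobalt 2, Lumen 1. Every unit priced at $115.
Revenue = 3 × 115 = $345.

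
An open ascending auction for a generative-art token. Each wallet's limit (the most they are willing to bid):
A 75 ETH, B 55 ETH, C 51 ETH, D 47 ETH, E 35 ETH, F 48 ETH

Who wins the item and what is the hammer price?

Ascending (English) auction: the price rises until one bidder remains; the winner pays the price at which the last rival dropped out.
Limits ranked: 75 (A) > 55 (B) > 51 (C) > 48 (F) > 47 (D) > 35 (E)
Once the price passes 55 ETH, only A is left; the hammer falls at B's limit of 55 ETH.

A wins at 55 ETH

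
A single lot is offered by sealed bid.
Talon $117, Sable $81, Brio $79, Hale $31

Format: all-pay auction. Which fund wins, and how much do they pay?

Talon pays $117

Rule: the highest bidder wins the item, but every bidder pays their own bid.
Bids in order: 117 (Talon) > 81 (Sable) > 79 (Brio) > 31 (Hale)
Talon is highest and takes the item; every bidder forfeits their bid.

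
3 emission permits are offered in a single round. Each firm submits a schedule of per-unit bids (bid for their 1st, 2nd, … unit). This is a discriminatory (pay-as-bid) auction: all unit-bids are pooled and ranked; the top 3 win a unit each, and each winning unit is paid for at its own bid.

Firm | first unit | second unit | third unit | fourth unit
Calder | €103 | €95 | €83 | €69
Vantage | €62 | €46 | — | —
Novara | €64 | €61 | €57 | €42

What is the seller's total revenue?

Total revenue: €281

Merging the schedules and taking the best 3: 103 (Calder-1), 95 (Calder-2), 83 (Calder-3)
Next rejected bid: €69 (not a price — pay-as-bid).
Each winning unit pays its own bid.
Revenue = 103 + 95 + 83 = €281.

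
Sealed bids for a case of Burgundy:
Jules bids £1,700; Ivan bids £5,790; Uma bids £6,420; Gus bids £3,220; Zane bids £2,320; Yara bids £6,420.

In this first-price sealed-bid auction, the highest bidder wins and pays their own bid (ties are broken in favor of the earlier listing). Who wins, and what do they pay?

Uma pays £6,420

Bids in order: 6,420 (Uma) > 6,420 (Yara) > 5,790 (Ivan) > 3,220 (Gus) > 2,320 (Zane) > 1,700 (Jules)
Uma and Yara tie at £6,420; tie-break gives it to Uma.
Uma is highest → pays own bid, £6,420.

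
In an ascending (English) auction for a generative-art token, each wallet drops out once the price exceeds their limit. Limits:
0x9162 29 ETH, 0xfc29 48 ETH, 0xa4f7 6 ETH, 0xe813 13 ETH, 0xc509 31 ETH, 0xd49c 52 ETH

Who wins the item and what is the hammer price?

0xd49c wins at 48 ETH

Sorting limits: 52 (0xd49c) > 48 (0xfc29) > 31 (0xc509) > 29 (0x9162) > 13 (0xe813) > 6 (0xa4f7)
0xfc29 is the last rival to drop out, at 48 ETH; 0xd49c remains and wins at that price.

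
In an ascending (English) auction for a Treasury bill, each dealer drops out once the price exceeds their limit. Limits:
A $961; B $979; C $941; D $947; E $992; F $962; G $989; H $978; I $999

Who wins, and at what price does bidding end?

Limits in order: 999 (I) > 992 (E) > 989 (G) > 979 (B) > 978 (H) > 962 (F) > …
Bidding ends when E exits at $992; I takes it.

I wins at $992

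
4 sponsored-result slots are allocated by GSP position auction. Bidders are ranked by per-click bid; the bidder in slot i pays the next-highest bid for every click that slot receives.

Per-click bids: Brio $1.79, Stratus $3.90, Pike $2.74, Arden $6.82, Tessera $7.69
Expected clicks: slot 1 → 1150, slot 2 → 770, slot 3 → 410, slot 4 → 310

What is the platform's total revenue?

Sorting advertisers: $7.69 (Tessera) > $6.82 (Arden) > $3.90 (Stratus) > $2.74 (Pike) > $1.79 (Brio)
Slot 1: Tessera pays $6.82 × 1150 = $7843.00
Slot 2: Arden pays $3.90 × 770 = $3003.00
Slot 3: Stratus pays $2.74 × 410 = $1123.40
Slot 4: Pike pays $1.79 × 310 = $554.90
Total = $12524.30

Total revenue: $12524.30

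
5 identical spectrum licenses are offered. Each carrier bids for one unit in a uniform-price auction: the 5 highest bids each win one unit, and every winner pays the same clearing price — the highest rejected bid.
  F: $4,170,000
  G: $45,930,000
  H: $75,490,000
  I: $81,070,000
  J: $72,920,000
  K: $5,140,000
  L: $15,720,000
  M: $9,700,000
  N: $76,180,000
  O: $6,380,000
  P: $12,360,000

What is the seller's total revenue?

Sorting: 81,070,000 (I), 76,180,000 (N), 75,490,000 (H), 72,920,000 (J), 45,930,000 (G), 15,720,000 (L), 12,360,000 (P), …
The 5 highest are I, N, H, J, G.
First losing bid is L's $15,720,000, which sets the uniform price.
Total revenue = 5 × $15,720,000 = $78,600,000.

Total revenue: $78,600,000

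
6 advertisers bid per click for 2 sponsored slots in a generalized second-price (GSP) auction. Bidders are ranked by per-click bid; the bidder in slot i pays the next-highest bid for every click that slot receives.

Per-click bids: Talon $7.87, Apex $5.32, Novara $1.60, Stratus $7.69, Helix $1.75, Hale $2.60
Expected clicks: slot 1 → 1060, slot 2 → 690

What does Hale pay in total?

Hale pays $0.00

Ranked by bid: $7.87 (Talon) > $7.69 (Stratus) > $5.32 (Apex) > …
Hale ranks below slot 2 → no slot, pays nothing.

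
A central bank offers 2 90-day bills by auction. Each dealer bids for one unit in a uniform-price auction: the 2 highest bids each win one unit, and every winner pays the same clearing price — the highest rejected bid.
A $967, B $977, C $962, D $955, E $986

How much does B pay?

B pays $967

Bids ranked high→low: 986 (E), 977 (B), 967 (A), 962 (C), …
The 2 highest are E, B.
Highest unsuccessful bid: $967 → clearing price.
B wins → pays $967.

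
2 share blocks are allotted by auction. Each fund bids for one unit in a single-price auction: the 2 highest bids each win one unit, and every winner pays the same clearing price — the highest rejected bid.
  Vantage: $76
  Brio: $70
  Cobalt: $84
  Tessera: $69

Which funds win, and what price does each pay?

Cobalt, Vantage; each pays $70

Bids ranked high→low: 84 (Cobalt), 76 (Vantage), 70 (Brio), 69 (Tessera)
Top 2: Cobalt, Vantage.
Clearing price = highest rejected bid = $70.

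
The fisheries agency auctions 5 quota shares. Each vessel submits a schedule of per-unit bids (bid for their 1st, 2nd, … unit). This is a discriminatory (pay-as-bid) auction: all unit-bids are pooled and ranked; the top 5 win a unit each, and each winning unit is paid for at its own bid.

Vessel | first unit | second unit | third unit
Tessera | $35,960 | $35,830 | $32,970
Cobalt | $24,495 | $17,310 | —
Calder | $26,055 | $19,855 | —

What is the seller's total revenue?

Total revenue: $155,310

Merging the schedules and taking the best 5: 35,960 (Tessera-1), 35,830 (Tessera-2), 32,970 (Tessera-3), 26,055 (Calder-1), 24,495 (Cobalt-1)
Next rejected bid: $19,855 (not a price — pay-as-bid).
Each winning unit pays its own bid.
Revenue = 35,960 + 35,830 + 32,970 + 26,055 + 24,495 = $155,310.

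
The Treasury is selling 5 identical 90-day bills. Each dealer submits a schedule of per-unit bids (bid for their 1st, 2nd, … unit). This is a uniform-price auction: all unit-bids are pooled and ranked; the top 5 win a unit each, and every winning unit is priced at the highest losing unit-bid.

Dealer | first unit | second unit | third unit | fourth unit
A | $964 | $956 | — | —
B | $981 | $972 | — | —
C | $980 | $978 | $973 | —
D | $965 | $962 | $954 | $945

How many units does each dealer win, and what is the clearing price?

B 2, C 3; clearing price $965

Merging the schedules and taking the best 5: 981 (B-1), 980 (C-1), 978 (C-2), 973 (C-3), 972 (B-2)
Highest rejected unit-bid = $965.
Allocation: B 2, C 3.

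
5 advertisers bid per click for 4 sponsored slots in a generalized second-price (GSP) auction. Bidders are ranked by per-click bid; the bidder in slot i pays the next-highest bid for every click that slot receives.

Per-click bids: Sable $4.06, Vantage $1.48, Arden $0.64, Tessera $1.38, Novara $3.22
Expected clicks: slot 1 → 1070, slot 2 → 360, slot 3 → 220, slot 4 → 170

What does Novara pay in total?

Ranked by bid: $4.06 (Sable) > $3.22 (Novara) > $1.48 (Vantage) > $1.38 (Tessera) > $0.64 (Arden)
Novara holds slot 2 → pays next bid $1.48 × 360 clicks = $532.80.

Novara pays $532.80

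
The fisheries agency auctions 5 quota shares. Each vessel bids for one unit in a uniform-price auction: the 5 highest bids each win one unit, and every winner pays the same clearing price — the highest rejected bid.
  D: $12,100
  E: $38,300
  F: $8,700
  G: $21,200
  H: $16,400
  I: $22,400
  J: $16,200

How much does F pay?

Ordering the bids: 38,300 (E), 22,400 (I), 21,200 (G), 16,400 (H), 16,200 (J), 12,100 (D), 8,700 (F)
Top 5: E, I, G, H, J.
Highest unsuccessful bid: $12,100 → clearing price.
F does not win → pays $0.

F pays $0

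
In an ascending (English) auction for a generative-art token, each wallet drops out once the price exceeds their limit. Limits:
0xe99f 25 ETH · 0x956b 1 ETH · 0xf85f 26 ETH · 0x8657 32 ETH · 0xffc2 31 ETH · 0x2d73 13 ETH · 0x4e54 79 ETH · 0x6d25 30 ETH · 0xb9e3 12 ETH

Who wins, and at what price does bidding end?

0x4e54 wins at 32 ETH

Limits ranked: 79 (0x4e54) > 32 (0x8657) > 31 (0xffc2) > 30 (0x6d25) > 26 (0xf85f) > 25 (0xe99f) > …
Once the price passes 32 ETH, only 0x4e54 is left; the hammer falls at 0x8657's limit of 32 ETH.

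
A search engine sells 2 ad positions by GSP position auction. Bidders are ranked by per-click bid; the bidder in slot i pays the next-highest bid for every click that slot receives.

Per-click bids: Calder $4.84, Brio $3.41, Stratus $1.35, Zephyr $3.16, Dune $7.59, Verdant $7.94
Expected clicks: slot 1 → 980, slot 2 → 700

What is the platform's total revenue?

Total revenue: $10826.20

Per-click bids in order: $7.94 (Verdant) > $7.59 (Dune) > $4.84 (Calder) > …
Slot 1: Verdant pays $7.59 × 980 = $7438.20
Slot 2: Dune pays $4.84 × 700 = $3388.00
Total = $10826.20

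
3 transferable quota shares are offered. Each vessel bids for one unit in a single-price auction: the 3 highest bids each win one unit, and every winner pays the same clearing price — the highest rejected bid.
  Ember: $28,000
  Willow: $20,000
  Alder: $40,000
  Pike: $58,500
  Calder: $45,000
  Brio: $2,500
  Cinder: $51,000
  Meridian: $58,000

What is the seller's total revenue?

Total revenue: $135,000

Bids ranked high→low: 58,500 (Pike), 58,000 (Meridian), 51,000 (Cinder), 45,000 (Calder), 40,000 (Alder), …
The 3 highest are Pike, Meridian, Cinder.
Clearing price = highest rejected bid = $45,000.
Total revenue = 3 × $45,000 = $135,000.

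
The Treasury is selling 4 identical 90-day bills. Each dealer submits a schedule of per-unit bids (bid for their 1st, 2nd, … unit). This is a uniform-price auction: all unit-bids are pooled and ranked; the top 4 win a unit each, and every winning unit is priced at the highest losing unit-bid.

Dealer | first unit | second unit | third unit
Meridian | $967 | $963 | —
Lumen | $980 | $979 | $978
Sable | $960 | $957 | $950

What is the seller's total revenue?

All unit-bids, highest first — top 4: 980 (Lumen-1), 979 (Lumen-2), 978 (Lumen-3), 967 (Meridian-1)
Highest rejected unit-bid = $963.
Allocation: Lumen 3, Meridian 1. Every unit priced at $963.
Revenue = 4 × 963 = $3,852.

Total revenue: $3,852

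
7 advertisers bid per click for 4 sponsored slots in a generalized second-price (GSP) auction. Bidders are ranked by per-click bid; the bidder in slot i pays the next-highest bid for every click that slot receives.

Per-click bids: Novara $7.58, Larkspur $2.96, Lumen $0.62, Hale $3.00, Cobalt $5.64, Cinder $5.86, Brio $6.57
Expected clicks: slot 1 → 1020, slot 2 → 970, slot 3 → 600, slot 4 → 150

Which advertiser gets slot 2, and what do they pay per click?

Sorting advertisers: $7.58 (Novara) > $6.57 (Brio) > $5.86 (Cinder) > $5.64 (Cobalt) > $3.00 (Hale) > …
Slot 2 goes to the second-ranked bidder, Brio, who pays the next bid down: $5.86/click.

Brio; $5.86 per click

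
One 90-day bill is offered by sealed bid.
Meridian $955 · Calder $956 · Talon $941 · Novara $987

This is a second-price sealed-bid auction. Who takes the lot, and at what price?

Second-price sealed-bid auction: the highest bidder wins and pays the second-highest bid.
Bids in order: 987 (Novara) > 956 (Calder) > 955 (Meridian) > 941 (Talon)
Novara wins with the highest bid; price is set by the runner-up at $956.

Novara pays $956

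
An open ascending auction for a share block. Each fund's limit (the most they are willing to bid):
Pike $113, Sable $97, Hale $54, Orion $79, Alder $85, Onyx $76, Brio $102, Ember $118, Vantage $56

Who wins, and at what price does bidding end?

Ember wins at $113

Rule: the price rises until one bidder remains; the winner pays the price at which the last rival dropped out.
Limits in order: 118 (Ember) > 113 (Pike) > 102 (Brio) > 97 (Sable) > 85 (Alder) > 79 (Orion) > …
Bidding ends when Pike exits at $113; Ember takes it.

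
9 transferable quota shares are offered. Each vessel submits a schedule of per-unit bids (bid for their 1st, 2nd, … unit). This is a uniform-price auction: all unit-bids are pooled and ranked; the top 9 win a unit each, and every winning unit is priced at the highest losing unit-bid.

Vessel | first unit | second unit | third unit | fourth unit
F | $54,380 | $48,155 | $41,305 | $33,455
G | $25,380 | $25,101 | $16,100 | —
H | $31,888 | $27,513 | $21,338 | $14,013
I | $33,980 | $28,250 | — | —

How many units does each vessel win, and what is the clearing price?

F 4, G 1, H 2, I 2; clearing price $25,101

Pooled unit-bids ranked (top 9): 54,380 (F-1), 48,155 (F-2), 41,305 (F-3), 33,980 (I-1), 33,455 (F-4), 31,888 (H-1), 28,250 (I-2), 27,513 (H-2), 25,380 (G-1)
First bid not allocated: $25,101.
Allocation: F 4, G 1, H 2, I 2.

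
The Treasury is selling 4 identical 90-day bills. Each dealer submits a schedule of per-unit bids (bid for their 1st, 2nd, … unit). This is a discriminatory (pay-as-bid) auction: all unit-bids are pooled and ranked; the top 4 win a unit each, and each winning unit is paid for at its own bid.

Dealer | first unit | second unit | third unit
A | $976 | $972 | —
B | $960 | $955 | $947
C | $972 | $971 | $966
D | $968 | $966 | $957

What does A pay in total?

A pays $1,948

Merging the schedules and taking the best 4: 976 (A-1), 972 (A-2), 972 (C-1), 971 (C-2)
Next rejected bid: $968 (not a price — pay-as-bid).
A's winning unit-bids: 976 + 972 = $1,948.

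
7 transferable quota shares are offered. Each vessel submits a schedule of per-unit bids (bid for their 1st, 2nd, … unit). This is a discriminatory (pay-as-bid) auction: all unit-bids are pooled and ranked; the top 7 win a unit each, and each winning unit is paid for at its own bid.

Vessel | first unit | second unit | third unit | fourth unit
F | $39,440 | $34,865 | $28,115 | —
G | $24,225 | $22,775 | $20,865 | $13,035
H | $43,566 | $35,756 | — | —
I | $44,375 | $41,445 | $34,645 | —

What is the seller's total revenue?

Total revenue: $274,092

Merging the schedules and taking the best 7: 44,375 (I-1), 43,566 (H-1), 41,445 (I-2), 39,440 (F-1), 35,756 (H-2), 34,865 (F-2), 34,645 (I-3)
Next rejected bid: $28,115 (not a price — pay-as-bid).
Each winning unit pays its own bid.
Revenue = 44,375 + 43,566 + 41,445 + 39,440 + 35,756 + 34,865 + 34,645 = $274,092.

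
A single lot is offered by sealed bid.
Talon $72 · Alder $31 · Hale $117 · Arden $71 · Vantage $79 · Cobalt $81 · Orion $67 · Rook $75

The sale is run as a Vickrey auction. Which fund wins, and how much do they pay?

Hale pays $81

Bids ranked: 117 (Hale) > 81 (Cobalt) > 79 (Vantage) > 75 (Rook) > 72 (Talon) > 71 (Arden) > …
Second-price: Hale pays Cobalt's bid of $81.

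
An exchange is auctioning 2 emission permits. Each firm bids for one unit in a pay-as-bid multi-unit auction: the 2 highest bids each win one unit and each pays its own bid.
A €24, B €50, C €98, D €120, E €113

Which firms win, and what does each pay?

Ordering the bids: 120 (D), 113 (E), 98 (C), 50 (B), …
The 2 highest are D, E.
Each winner pays its own bid: D €120, E €113.

D €120, E €113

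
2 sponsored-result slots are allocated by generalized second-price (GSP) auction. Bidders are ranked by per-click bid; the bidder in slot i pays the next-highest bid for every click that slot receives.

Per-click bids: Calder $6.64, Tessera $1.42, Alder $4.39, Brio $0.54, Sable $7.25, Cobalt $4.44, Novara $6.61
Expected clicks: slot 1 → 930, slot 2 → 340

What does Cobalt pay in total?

Cobalt pays $0.00

Sorting advertisers: $7.25 (Sable) > $6.64 (Calder) > $6.61 (Novara) > …
Cobalt ranks below slot 2 → no slot, pays nothing.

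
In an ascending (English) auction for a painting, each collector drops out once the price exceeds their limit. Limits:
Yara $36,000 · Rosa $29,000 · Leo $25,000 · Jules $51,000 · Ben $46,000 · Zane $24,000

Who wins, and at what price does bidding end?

Jules wins at $46,000

Rule: the price rises until one bidder remains; the winner pays the price at which the last rival dropped out.
Sorting limits: 51,000 (Jules) > 46,000 (Ben) > 36,000 (Yara) > 29,000 (Rosa) > 25,000 (Leo) > 24,000 (Zane)
Ben is the last rival to drop out, at $46,000; Jules remains and wins at that price.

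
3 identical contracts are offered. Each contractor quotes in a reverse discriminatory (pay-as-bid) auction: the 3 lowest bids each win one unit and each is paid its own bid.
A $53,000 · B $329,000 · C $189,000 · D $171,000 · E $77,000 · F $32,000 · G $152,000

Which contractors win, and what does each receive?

F $32,000, A $53,000, E $77,000

Bids ranked low→high: 32,000 (F), 53,000 (A), 77,000 (E), 152,000 (G), 171,000 (D), …
Lowest 3: F, A, E.
Each winner is paid its own bid: F $32,000, A $53,000, E $77,000.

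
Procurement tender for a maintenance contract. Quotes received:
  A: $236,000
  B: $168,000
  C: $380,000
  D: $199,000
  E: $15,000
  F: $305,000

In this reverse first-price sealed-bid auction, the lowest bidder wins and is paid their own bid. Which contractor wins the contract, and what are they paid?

E is paid $15,000

Sorting bids: 15,000 (E) < 168,000 (B) < 199,000 (D) < 236,000 (A) < 305,000 (F) < 380,000 (C)
E has the lowest bid and is paid exactly that: $15,000.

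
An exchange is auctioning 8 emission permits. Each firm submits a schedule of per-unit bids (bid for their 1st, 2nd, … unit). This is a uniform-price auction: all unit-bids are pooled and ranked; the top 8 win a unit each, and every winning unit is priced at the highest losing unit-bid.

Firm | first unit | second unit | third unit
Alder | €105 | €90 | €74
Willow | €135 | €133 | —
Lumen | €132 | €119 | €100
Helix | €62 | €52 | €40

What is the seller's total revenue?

Merging the schedules and taking the best 8: 135 (Willow-1), 133 (Willow-2), 132 (Lumen-1), 119 (Lumen-2), 105 (Alder-1), 100 (Lumen-3), 90 (Alder-2), 74 (Alder-3)
First bid not allocated: €62.
Allocation: Alder 3, Lumen 3, Willow 2. Every unit priced at €62.
Revenue = 8 × 62 = €496.

Total revenue: €496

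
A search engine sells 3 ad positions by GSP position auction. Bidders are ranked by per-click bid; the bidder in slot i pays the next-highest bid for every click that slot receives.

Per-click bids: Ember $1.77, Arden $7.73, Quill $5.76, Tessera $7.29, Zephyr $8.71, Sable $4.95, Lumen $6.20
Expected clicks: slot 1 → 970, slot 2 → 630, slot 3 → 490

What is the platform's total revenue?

Total revenue: $15128.80

Sorting advertisers: $8.71 (Zephyr) > $7.73 (Arden) > $7.29 (Tessera) > $6.20 (Lumen) > …
Slot 1: Zephyr pays $7.73 × 970 = $7498.10
Slot 2: Arden pays $7.29 × 630 = $4592.70
Slot 3: Tessera pays $6.20 × 490 = $3038.00
Total = $15128.80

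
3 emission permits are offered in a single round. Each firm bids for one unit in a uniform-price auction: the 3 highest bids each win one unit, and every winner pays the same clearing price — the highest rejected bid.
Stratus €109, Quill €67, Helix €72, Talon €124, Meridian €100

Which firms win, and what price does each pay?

Talon, Stratus, Meridian; each pays €72

Sorting: 124 (Talon), 109 (Stratus), 100 (Meridian), 72 (Helix), 67 (Quill)
Winners (3 units): Talon, Stratus, Meridian.
Clearing price = highest rejected bid = €72.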